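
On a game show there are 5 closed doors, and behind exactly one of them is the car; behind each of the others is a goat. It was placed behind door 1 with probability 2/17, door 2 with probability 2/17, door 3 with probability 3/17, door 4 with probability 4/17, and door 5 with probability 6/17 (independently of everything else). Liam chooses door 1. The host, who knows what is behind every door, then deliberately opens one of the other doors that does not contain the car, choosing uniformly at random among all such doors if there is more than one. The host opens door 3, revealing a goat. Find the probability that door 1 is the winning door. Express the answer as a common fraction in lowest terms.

1/9

Condition on the true location of the car.
If it is behind door 1 (prior 2/17): the host has 4 equally likely choices, so probability 1/4; weight (2/17)·(1/4) = 1/34.
If it is behind door 2 (prior 2/17): the host has 3 equally likely choices, so probability 1/3; weight (2/17)·(1/3) = 2/51.
If it is behind door 3 (prior 3/17): the host opened door 3, so this case is ruled out; weight (3/17)·0 = 0.
If it is behind door 4 (prior 4/17): the host has 3 equally likely choices, so probability 1/3; weight (4/17)·(1/3) = 4/51.
If it is behind door 5 (prior 6/17): the host has 3 equally likely choices, so probability 1/3; weight (6/17)·(1/3) = 2/17.
The weights sum to 9/34.
So P(the car behind door 1 | the host opened door 3) = (1/34) / (9/34) = 1/9.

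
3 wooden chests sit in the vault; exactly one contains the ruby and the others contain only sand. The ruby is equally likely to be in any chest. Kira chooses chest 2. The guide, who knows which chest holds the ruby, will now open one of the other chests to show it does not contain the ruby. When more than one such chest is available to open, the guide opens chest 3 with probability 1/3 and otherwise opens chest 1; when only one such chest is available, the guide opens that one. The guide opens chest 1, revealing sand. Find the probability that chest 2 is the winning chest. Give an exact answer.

2/5

Apply Bayes' rule, conditioning on where the ruby actually is.
If it is in chest 1 (prior 1/3): the guide opened chest 1, so this case is ruled out; weight (1/3)·0 = 0.
If it is in chest 2 (prior 1/3): chest 3 is available but not opened, probability 2/3; weight (1/3)·(2/3) = 2/9.
If it is in chest 3 (prior 1/3): only chest 1 is available, probability 1; weight (1/3)·1 = 1/3.
The weights sum to 5/9.
So P(the ruby in chest 2 | the guide opened chest 1) = (2/9) / (5/9) = 2/5.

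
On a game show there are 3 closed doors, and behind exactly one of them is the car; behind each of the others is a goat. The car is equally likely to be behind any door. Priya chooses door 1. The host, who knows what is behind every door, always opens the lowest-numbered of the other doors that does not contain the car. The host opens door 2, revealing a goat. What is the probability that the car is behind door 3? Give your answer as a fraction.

Apply Bayes' rule, conditioning on where the car actually is.
If it is behind either of doors 1 and 3 (prior 1/3 each): door 2 is the lowest-numbered option available, probability 1; weight (1/3)·1 = 1/3 each.
If it is behind door 2 (prior 1/3): the host opened door 2, so this case is ruled out; weight (1/3)·0 = 0.
The weights sum to 2/3.
So P(the car behind door 3 | the host opened door 2) = (1/3) / (2/3) = 1/2.

1/2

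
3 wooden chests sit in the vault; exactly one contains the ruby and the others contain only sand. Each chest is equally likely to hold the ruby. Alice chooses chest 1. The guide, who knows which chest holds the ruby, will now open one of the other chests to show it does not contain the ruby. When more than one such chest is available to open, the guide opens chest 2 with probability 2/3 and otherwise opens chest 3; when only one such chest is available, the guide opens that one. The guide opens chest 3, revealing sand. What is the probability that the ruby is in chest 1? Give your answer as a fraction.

1/4

Condition on the true location of the ruby.
If it is in chest 1 (prior 1/3): chest 2 is available but not opened, probability 1/3; weight (1/3)·(1/3) = 1/9.
If it is in chest 2 (prior 1/3): only chest 3 is available, probability 1; weight (1/3)·1 = 1/3.
If it is in chest 3 (prior 1/3): the guide opened chest 3, so this case is ruled out; weight (1/3)·0 = 0.
The weights sum to 4/9.
So P(the ruby in chest 1 | the guide opened chest 3) = (1/9) / (4/9) = 1/4.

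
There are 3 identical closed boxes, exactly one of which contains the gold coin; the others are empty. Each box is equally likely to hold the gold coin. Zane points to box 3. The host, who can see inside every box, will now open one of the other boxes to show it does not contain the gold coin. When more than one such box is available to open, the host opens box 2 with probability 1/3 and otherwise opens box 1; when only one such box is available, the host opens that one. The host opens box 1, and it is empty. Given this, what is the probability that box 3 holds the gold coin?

2/5

Consider each possible location of the gold coin in turn.
If it is in box 1 (prior 1/3): the host opened box 1, so this case is ruled out; weight (1/3)·0 = 0.
If it is in box 2 (prior 1/3): only box 1 is available, probability 1; weight (1/3)·1 = 1/3.
If it is in box 3 (prior 1/3): box 2 is available but not opened, probability 2/3; weight (1/3)·(2/3) = 2/9.
The weights sum to 5/9.
So P(the gold coin in box 3 | the host opened box 1) = (2/9) / (5/9) = 2/5.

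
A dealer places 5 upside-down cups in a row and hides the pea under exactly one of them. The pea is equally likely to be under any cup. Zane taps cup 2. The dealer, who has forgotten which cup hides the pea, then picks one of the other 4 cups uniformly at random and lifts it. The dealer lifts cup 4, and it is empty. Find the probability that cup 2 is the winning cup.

Because the dealer chose which cup to lift without knowing where the pea is, the choice is independent of the prize location. Learning that cup 4 does not hold the pea simply rules out that one location and leaves the remaining 4 cups still equally likely by symmetry.
So P(the pea under cup 2) = 1/4.

1/4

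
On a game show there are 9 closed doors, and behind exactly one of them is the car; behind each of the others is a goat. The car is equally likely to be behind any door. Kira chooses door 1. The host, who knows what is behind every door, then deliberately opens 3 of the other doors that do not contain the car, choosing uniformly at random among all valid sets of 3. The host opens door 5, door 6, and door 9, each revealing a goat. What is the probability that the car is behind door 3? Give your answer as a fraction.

Consider each possible location of the car in turn.
If it is behind door 1 (prior 1/9): the host has 56 equally likely choices, so probability 1/56; weight (1/9)·(1/56) = 1/504.
If it is behind any of doors 2, 3, 4, 7, and 8 (prior 1/9 each): the host has 35 equally likely choices, so probability 1/35; weight (1/9)·(1/35) = 1/315 each.
If it is behind any of doors 5, 6, and 9 (prior 1/9 each): that door was opened and seen not to hold the prize — ruled out; weight (1/9)·0 = 0 each.
The weights sum to 1/56.
So P(the car behind door 3 | the host opened door 5, door 6, and door 9) = (1/315) / (1/56) = 8/45.

8/45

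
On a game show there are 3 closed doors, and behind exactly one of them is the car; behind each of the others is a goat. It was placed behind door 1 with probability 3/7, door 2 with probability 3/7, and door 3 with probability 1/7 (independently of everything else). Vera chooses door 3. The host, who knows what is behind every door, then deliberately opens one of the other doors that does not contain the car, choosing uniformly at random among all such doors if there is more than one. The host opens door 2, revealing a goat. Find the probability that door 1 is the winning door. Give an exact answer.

Apply Bayes' rule, conditioning on where the car actually is.
If it is behind door 1 (prior 3/7): the host has no choice, probability 1; weight (3/7)·1 = 3/7.
If it is behind door 2 (prior 3/7): the host opened door 2, so this case is ruled out; weight (3/7)·0 = 0.
If it is behind door 3 (prior 1/7): the host has 2 equally likely choices, so probability 1/2; weight (1/7)·(1/2) = 1/14.
The weights sum to 1/2.
So P(the car behind door 1 | the host opened door 2) = (3/7) / (1/2) = 6/7.

6/7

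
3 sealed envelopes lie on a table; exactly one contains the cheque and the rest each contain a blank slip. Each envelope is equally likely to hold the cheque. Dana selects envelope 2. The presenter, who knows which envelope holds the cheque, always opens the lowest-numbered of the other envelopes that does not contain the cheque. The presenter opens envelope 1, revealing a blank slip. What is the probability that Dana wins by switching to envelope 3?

Apply Bayes' rule, conditioning on where the cheque actually is.
If it is in envelope 1 (prior 1/3): the presenter opened envelope 1, so this case is ruled out; weight (1/3)·0 = 0.
If it is in either of envelopes 2 and 3 (prior 1/3 each): envelope 1 is the lowest-numbered option available, probability 1; weight (1/3)·1 = 1/3 each.
The weights sum to 2/3.
So P(the cheque in envelope 3 | the presenter opened envelope 1) = (1/3) / (2/3) = 1/2.

1/2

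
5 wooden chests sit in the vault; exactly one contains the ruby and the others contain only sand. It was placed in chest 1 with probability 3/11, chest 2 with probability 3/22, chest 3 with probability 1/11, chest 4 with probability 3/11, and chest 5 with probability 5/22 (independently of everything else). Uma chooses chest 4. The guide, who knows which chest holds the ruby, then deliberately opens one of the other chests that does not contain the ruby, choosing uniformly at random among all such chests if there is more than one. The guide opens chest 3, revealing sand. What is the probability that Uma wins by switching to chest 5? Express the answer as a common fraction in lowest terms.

10/37

Consider each possible location of the ruby in turn.
If it is in chest 1 (prior 3/11): the guide has 3 equally likely choices, so probability 1/3; weight (3/11)·(1/3) = 1/11.
If it is in chest 2 (prior 3/22): the guide has 3 equally likely choices, so probability 1/3; weight (3/22)·(1/3) = 1/22.
If it is in chest 3 (prior 1/11): the guide opened chest 3, so this case is ruled out; weight (1/11)·0 = 0.
If it is in chest 4 (prior 3/11): the guide has 4 equally likely choices, so probability 1/4; weight (3/11)·(1/4) = 3/44.
If it is in chest 5 (prior 5/22): the guide has 3 equally likely choices, so probability 1/3; weight (5/22)·(1/3) = 5/66.
The weights sum to 37/132.
So P(the ruby in chest 5 | the guide opened chest 3) = (5/66) / (37/132) = 10/37.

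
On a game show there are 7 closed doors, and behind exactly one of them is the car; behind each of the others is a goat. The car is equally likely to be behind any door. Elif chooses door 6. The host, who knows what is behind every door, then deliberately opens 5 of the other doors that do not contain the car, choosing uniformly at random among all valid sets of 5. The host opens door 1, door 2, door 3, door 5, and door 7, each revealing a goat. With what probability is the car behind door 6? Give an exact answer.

Consider each possible location of the car in turn.
If it is behind any of doors 1, 2, 3, 5, and 7 (prior 1/7 each): that door was opened and seen not to hold the prize — ruled out; weight (1/7)·0 = 0 each.
If it is behind door 4 (prior 1/7): the host has no choice, probability 1; weight (1/7)·1 = 1/7.
If it is behind door 6 (prior 1/7): the host has 6 equally likely choices, so probability 1/6; weight (1/7)·(1/6) = 1/42.
The weights sum to 1/6.
So P(the car behind door 6 | the host opened door 1, door 2, door 3, door 5, and door 7) = (1/42) / (1/6) = 1/7.

1/7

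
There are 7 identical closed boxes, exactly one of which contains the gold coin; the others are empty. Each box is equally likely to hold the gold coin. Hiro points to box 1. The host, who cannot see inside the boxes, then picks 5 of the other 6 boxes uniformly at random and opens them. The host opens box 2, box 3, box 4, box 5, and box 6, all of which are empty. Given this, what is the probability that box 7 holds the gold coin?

1/2

Consider each possible location of the gold coin in turn.
If it is in either of boxes 1 and 7 (prior 1/7 each): the host picks exactly this set with probability 1/6 regardless, and none is the prize; weight (1/7)·(1/6) = 1/42 each.
If it is in any of boxes 2, 3, 4, 5, and 6 (prior 1/7 each): that box was opened and seen not to hold the prize — ruled out; weight (1/7)·0 = 0 each.
The weights sum to 1/21.
So P(the gold coin in box 7 | the host opened box 2, box 3, box 4, box 5, and box 6) = (1/42) / (1/21) = 1/2.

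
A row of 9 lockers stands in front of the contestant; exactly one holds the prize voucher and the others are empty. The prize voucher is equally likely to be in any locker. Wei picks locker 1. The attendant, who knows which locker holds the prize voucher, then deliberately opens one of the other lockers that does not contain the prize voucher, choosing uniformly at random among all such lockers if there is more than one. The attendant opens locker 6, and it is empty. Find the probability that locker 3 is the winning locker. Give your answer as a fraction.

Condition on the true location of the prize voucher.
If it is in locker 1 (prior 1/9): the attendant has 8 equally likely choices, so probability 1/8; weight (1/9)·(1/8) = 1/72.
If it is in any of lockers 2, 3, 4, 5, 7, 8, and 9 (prior 1/9 each): the attendant has 7 equally likely choices, so probability 1/7; weight (1/9)·(1/7) = 1/63 each.
If it is in locker 6 (prior 1/9): the attendant opened locker 6, so this case is ruled out; weight (1/9)·0 = 0.
The weights sum to 1/8.
So P(the prize voucher in locker 3 | the attendant opened locker 6) = (1/63) / (1/8) = 8/63.

8/63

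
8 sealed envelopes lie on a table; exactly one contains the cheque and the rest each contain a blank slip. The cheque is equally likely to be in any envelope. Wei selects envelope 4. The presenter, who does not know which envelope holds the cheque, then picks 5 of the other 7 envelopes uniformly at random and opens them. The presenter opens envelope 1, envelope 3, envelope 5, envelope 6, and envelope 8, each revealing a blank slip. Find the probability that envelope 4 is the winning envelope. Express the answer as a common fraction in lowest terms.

Condition on the true location of the cheque.
If it is in any of envelopes 1, 3, 5, 6, and 8 (prior 1/8 each): that envelope was opened and seen not to hold the prize — ruled out; weight (1/8)·0 = 0 each.
If it is in any of envelopes 2, 4, and 7 (prior 1/8 each): the presenter picks exactly this set with probability 1/21 regardless, and none is the prize; weight (1/8)·(1/21) = 1/168 each.
The weights sum to 1/56.
So P(the cheque in envelope 4 | the presenter opened envelope 1, envelope 3, envelope 5, envelope 6, and envelope 8) = (1/168) / (1/56) = 1/3.

1/3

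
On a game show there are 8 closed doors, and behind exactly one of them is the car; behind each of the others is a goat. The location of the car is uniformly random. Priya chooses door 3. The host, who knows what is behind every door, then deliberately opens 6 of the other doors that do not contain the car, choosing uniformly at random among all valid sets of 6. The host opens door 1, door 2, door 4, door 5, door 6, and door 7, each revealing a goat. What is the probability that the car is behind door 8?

Consider each possible location of the car in turn.
If it is behind any of doors 1, 2, 4, 5, 6, and 7 (prior 1/8 each): that door was opened and seen not to hold the prize — ruled out; weight (1/8)·0 = 0 each.
If it is behind door 3 (prior 1/8): the host has 7 equally likely choices, so probability 1/7; weight (1/8)·(1/7) = 1/56.
If it is behind door 8 (prior 1/8): the host has no choice, probability 1; weight (1/8)·1 = 1/8.
The weights sum to 1/7.
So P(the car behind door 8 | the host opened door 1, door 2, door 4, door 5, door 6, and door 7) = (1/8) / (1/7) = 7/8.

7/8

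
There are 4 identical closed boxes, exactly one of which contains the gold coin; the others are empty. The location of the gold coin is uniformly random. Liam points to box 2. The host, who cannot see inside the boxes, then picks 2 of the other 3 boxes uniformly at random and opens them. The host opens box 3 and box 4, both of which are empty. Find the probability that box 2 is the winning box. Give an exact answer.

Because the host chose which boxes to open without knowing where the gold coin is, the choice is independent of the prize location. Learning that none of the 2 opened boxes holds the gold coin simply rules out those 2 locations and leaves the remaining 2 boxes still equally likely by symmetry.
So P(the gold coin in box 2) = 1/2.

1/2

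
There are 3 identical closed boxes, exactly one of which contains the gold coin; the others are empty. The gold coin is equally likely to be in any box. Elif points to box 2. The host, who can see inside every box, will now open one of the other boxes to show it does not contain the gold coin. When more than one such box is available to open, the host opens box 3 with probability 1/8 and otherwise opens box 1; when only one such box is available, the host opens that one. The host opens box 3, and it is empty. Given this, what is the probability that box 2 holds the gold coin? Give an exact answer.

1/9

Apply Bayes' rule, conditioning on where the gold coin actually is.
If it is in box 1 (prior 1/3): only box 3 is available, probability 1; weight (1/3)·1 = 1/3.
If it is in box 2 (prior 1/3): box 3 is available, opened with probability 1/8; weight (1/3)·(1/8) = 1/24.
If it is in box 3 (prior 1/3): the host opened box 3, so this case is ruled out; weight (1/3)·0 = 0.
The weights sum to 3/8.
So P(the gold coin in box 2 | the host opened box 3) = (1/24) / (3/8) = 1/9.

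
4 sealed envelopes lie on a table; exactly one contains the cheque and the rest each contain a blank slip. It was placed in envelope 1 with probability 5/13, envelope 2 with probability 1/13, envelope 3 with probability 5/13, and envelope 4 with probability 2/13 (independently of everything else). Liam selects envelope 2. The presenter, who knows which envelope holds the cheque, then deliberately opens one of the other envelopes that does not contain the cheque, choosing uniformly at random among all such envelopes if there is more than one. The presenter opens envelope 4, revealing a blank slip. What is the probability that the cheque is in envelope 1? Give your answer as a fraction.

15/32

Apply Bayes' rule, conditioning on where the cheque actually is.
If it is in either of envelopes 1 and 3 (prior 5/13 each): the presenter has 2 equally likely choices, so probability 1/2; weight (5/13)·(1/2) = 5/26 each.
If it is in envelope 2 (prior 1/13): the presenter has 3 equally likely choices, so probability 1/3; weight (1/13)·(1/3) = 1/39.
If it is in envelope 4 (prior 2/13): the presenter opened envelope 4, so this case is ruled out; weight (2/13)·0 = 0.
The weights sum to 16/39.
So P(the cheque in envelope 1 | the presenter opened envelope 4) = (5/26) / (16/39) = 15/32.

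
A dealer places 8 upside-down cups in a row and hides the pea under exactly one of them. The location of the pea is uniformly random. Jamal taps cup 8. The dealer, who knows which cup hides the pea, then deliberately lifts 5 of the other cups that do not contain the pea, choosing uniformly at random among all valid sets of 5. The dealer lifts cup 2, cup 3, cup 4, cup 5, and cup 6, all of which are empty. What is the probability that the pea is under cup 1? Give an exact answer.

7/16

Consider each possible location of the pea in turn.
If it is under either of cups 1 and 7 (prior 1/8 each): the dealer has 6 equally likely choices, so probability 1/6; weight (1/8)·(1/6) = 1/48 each.
If it is under any of cups 2, 3, 4, 5, and 6 (prior 1/8 each): that cup was opened and seen not to hold the prize — ruled out; weight (1/8)·0 = 0 each.
If it is under cup 8 (prior 1/8): the dealer has 21 equally likely choices, so probability 1/21; weight (1/8)·(1/21) = 1/168.
The weights sum to 1/21.
So P(the pea under cup 1 | the dealer opened cup 2, cup 3, cup 4, cup 5, and cup 6) = (1/48) / (1/21) = 7/16.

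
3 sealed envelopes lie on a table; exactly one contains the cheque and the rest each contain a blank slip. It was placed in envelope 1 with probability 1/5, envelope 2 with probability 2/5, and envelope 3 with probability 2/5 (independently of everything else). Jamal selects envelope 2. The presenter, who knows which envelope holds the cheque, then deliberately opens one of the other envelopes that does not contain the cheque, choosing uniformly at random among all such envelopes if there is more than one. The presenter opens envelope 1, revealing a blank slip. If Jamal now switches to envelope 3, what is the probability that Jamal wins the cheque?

Consider each possible location of the cheque in turn.
If it is in envelope 1 (prior 1/5): the presenter opened envelope 1, so this case is ruled out; weight (1/5)·0 = 0.
If it is in envelope 2 (prior 2/5): the presenter has 2 equally likely choices, so probability 1/2; weight (2/5)·(1/2) = 1/5.
If it is in envelope 3 (prior 2/5): the presenter has no choice, probability 1; weight (2/5)·1 = 2/5.
The weights sum to 3/5.
So P(the cheque in envelope 3 | the presenter opened envelope 1) = (2/5) / (3/5) = 2/3.

2/3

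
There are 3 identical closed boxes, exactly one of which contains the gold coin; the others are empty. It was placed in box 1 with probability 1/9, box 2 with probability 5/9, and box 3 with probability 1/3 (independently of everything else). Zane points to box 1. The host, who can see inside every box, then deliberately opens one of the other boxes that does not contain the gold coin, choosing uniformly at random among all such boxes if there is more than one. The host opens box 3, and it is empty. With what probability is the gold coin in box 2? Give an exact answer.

Apply Bayes' rule, conditioning on where the gold coin actually is.
If it is in box 1 (prior 1/9): the host has 2 equally likely choices, so probability 1/2; weight (1/9)·(1/2) = 1/18.
If it is in box 2 (prior 5/9): the host has no choice, probability 1; weight (5/9)·1 = 5/9.
If it is in box 3 (prior 1/3): the host opened box 3, so this case is ruled out; weight (1/3)·0 = 0.
The weights sum to 11/18.
So P(the gold coin in box 2 | the host opened box 3) = (5/9) / (11/18) = 10/11.

10/11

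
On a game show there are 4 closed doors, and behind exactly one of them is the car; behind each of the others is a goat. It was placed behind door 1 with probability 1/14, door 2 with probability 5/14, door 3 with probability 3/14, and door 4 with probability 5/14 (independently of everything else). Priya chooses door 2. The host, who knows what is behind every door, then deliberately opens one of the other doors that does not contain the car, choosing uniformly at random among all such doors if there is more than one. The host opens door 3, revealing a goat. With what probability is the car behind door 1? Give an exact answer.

Apply Bayes' rule, conditioning on where the car actually is.
If it is behind door 1 (prior 1/14): the host has 2 equally likely choices, so probability 1/2; weight (1/14)·(1/2) = 1/28.
If it is behind door 2 (prior 5/14): the host has 3 equally likely choices, so probability 1/3; weight (5/14)·(1/3) = 5/42.
If it is behind door 3 (prior 3/14): the host opened door 3, so this case is ruled out; weight (3/14)·0 = 0.
If it is behind door 4 (prior 5/14): the host has 2 equally likely choices, so probability 1/2; weight (5/14)·(1/2) = 5/28.
The weights sum to 1/3.
So P(the car behind door 1 | the host opened door 3) = (1/28) / (1/3) = 3/28.

3/28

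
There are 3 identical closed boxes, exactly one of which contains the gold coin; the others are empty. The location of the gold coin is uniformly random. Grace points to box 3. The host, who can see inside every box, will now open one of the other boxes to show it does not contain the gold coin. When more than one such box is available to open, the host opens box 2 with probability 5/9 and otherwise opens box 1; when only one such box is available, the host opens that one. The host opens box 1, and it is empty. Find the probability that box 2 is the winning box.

Apply Bayes' rule, conditioning on where the gold coin actually is.
If it is in box 1 (prior 1/3): the host opened box 1, so this case is ruled out; weight (1/3)·0 = 0.
If it is in box 2 (prior 1/3): only box 1 is available, probability 1; weight (1/3)·1 = 1/3.
If it is in box 3 (prior 1/3): box 2 is available but not opened, probability 4/9; weight (1/3)·(4/9) = 4/27.
The weights sum to 13/27.
So P(the gold coin in box 2 | the host opened box 1) = (1/3) / (13/27) = 9/13.

9/13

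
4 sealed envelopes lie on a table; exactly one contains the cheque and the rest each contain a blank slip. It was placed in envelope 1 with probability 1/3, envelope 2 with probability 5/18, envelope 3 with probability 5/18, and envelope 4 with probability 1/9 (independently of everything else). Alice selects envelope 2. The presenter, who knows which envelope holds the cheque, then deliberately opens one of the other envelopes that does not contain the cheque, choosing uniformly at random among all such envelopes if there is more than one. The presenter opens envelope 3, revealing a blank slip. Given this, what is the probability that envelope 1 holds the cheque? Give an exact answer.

9/17

Condition on the true location of the cheque.
If it is in envelope 1 (prior 1/3): the presenter has 2 equally likely choices, so probability 1/2; weight (1/3)·(1/2) = 1/6.
If it is in envelope 2 (prior 5/18): the presenter has 3 equally likely choices, so probability 1/3; weight (5/18)·(1/3) = 5/54.
If it is in envelope 3 (prior 5/18): the presenter opened envelope 3, so this case is ruled out; weight (5/18)·0 = 0.
If it is in envelope 4 (prior 1/9): the presenter has 2 equally likely choices, so probability 1/2; weight (1/9)·(1/2) = 1/18.
The weights sum to 17/54.
So P(the cheque in envelope 1 | the presenter opened envelope 3) = (1/6) / (17/54) = 9/17.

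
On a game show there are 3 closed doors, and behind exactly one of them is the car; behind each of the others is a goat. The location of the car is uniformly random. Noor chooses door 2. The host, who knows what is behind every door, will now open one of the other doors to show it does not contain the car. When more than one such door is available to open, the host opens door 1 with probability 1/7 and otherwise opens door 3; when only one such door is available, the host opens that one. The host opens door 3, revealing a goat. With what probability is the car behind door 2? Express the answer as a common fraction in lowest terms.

6/13

Condition on the true location of the car.
If it is behind door 1 (prior 1/3): only door 3 is available, probability 1; weight (1/3)·1 = 1/3.
If it is behind door 2 (prior 1/3): door 1 is available but not opened, probability 6/7; weight (1/3)·(6/7) = 2/7.
If it is behind door 3 (prior 1/3): the host opened door 3, so this case is ruled out; weight (1/3)·0 = 0.
The weights sum to 13/21.
So P(the car behind door 2 | the host opened door 3) = (2/7) / (13/21) = 6/13.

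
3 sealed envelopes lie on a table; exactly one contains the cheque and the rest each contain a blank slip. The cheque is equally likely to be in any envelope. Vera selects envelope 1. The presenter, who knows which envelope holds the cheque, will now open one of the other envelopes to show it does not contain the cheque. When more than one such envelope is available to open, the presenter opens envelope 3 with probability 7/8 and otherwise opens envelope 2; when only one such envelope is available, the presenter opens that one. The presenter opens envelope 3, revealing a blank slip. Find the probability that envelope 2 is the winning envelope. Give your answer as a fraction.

8/15

Apply Bayes' rule, conditioning on where the cheque actually is.
If it is in envelope 1 (prior 1/3): envelope 3 is available, opened with probability 7/8; weight (1/3)·(7/8) = 7/24.
If it is in envelope 2 (prior 1/3): only envelope 3 is available, probability 1; weight (1/3)·1 = 1/3.
If it is in envelope 3 (prior 1/3): the presenter opened envelope 3, so this case is ruled out; weight (1/3)·0 = 0.
The weights sum to 5/8.
So P(the cheque in envelope 2 | the presenter opened envelope 3) = (1/3) / (5/8) = 8/15.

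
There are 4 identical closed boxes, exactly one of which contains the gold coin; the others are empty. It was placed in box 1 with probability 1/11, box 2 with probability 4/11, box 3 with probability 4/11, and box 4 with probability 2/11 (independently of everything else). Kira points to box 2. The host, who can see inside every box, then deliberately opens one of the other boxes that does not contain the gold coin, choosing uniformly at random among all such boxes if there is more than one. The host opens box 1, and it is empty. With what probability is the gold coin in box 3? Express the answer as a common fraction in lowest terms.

Apply Bayes' rule, conditioning on where the gold coin actually is.
If it is in box 1 (prior 1/11): the host opened box 1, so this case is ruled out; weight (1/11)·0 = 0.
If it is in box 2 (prior 4/11): the host has 3 equally likely choices, so probability 1/3; weight (4/11)·(1/3) = 4/33.
If it is in box 3 (prior 4/11): the host has 2 equally likely choices, so probability 1/2; weight (4/11)·(1/2) = 2/11.
If it is in box 4 (prior 2/11): the host has 2 equally likely choices, so probability 1/2; weight (2/11)·(1/2) = 1/11.
The weights sum to 13/33.
So P(the gold coin in box 3 | the host opened box 1) = (2/11) / (13/33) = 6/13.

6/13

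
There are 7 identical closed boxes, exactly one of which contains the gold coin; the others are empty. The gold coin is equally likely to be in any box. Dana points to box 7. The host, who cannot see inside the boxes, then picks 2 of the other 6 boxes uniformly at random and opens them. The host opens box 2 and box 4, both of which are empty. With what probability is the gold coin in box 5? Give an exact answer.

1/5

Apply Bayes' rule, conditioning on where the gold coin actually is.
If it is in any of boxes 1, 3, 5, 6, and 7 (prior 1/7 each): the host picks exactly this set with probability 1/15 regardless, and none is the prize; weight (1/7)·(1/15) = 1/105 each.
If it is in either of boxes 2 and 4 (prior 1/7 each): that box was opened and seen not to hold the prize — ruled out; weight (1/7)·0 = 0 each.
The weights sum to 1/21.
So P(the gold coin in box 5 | the host opened box 2 and box 4) = (1/105) / (1/21) = 1/5.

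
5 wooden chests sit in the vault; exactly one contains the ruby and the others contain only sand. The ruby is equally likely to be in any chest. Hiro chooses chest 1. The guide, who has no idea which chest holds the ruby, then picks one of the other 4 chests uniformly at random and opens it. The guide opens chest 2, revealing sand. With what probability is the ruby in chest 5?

1/4

Apply Bayes' rule, conditioning on where the ruby actually is.
If it is in any of chests 1, 3, 4, and 5 (prior 1/5 each): the guide picks chest 2 with probability 1/4 regardless, and it is not the prize; weight (1/5)·(1/4) = 1/20 each.
If it is in chest 2 (prior 1/5): the guide opened chest 2, so this case is ruled out; weight (1/5)·0 = 0.
The weights sum to 1/5.
So P(the ruby in chest 5 | the guide opened chest 2) = (1/20) / (1/5) = 1/4.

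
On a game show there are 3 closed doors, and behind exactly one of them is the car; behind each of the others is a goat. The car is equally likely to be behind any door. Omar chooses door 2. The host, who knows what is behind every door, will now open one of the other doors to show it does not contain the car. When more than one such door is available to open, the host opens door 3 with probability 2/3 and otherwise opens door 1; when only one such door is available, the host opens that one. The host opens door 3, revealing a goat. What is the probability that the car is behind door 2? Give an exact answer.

Apply Bayes' rule, conditioning on where the car actually is.
If it is behind door 1 (prior 1/3): only door 3 is available, probability 1; weight (1/3)·1 = 1/3.
If it is behind door 2 (prior 1/3): door 3 is available, opened with probability 2/3; weight (1/3)·(2/3) = 2/9.
If it is behind door 3 (prior 1/3): the host opened door 3, so this case is ruled out; weight (1/3)·0 = 0.
The weights sum to 5/9.
So P(the car behind door 2 | the host opened door 3) = (2/9) / (5/9) = 2/5.

2/5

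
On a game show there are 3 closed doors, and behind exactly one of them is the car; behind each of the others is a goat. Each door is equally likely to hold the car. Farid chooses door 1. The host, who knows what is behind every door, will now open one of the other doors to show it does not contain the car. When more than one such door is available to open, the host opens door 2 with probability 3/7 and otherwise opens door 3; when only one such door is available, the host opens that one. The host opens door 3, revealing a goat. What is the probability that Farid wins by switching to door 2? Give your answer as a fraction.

Consider each possible location of the car in turn.
If it is behind door 1 (prior 1/3): door 2 is available but not opened, probability 4/7; weight (1/3)·(4/7) = 4/21.
If it is behind door 2 (prior 1/3): only door 3 is available, probability 1; weight (1/3)·1 = 1/3.
If it is behind door 3 (prior 1/3): the host opened door 3, so this case is ruled out; weight (1/3)·0 = 0.
The weights sum to 11/21.
So P(the car behind door 2 | the host opened door 3) = (1/3) / (11/21) = 7/11.

7/11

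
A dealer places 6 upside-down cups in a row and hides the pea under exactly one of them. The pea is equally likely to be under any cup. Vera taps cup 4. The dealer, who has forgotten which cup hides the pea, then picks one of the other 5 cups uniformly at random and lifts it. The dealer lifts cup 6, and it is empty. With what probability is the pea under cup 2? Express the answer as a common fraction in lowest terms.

Because the dealer chose which cup to lift without knowing where the pea is, the choice is independent of the prize location. Learning that cup 6 does not hold the pea simply rules out that one location and leaves the remaining 5 cups still equally likely by symmetry.
So P(the pea under cup 2) = 1/5.

1/5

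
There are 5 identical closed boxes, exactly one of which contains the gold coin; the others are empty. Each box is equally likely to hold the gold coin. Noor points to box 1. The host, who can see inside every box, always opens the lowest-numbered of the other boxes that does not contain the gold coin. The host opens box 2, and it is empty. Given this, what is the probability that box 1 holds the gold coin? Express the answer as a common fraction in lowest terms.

Consider each possible location of the gold coin in turn.
If it is in any of boxes 1, 3, 4, and 5 (prior 1/5 each): box 2 is the lowest-numbered option available, probability 1; weight (1/5)·1 = 1/5 each.
If it is in box 2 (prior 1/5): the host opened box 2, so this case is ruled out; weight (1/5)·0 = 0.
The weights sum to 4/5.
So P(the gold coin in box 1 | the host opened box 2) = (1/5) / (4/5) = 1/4.

1/4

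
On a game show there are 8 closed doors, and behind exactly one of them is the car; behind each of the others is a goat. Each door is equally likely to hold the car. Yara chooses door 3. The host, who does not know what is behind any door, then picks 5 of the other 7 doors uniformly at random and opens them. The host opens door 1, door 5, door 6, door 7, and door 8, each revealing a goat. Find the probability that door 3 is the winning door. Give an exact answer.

Because the host chose which doors to open without knowing where the car is, the choice is independent of the prize location. Learning that none of the 5 opened doors holds the car simply rules out those 5 locations and leaves the remaining 3 doors still equally likely by symmetry.
So P(the car behind door 3) = 1/3.

1/3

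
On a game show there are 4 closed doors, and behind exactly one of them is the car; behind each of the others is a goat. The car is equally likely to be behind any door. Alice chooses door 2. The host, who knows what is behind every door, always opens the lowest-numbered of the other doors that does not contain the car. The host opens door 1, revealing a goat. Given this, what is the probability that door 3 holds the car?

1/3

Condition on the true location of the car.
If it is behind door 1 (prior 1/4): the host opened door 1, so this case is ruled out; weight (1/4)·0 = 0.
If it is behind any of doors 2, 3, and 4 (prior 1/4 each): door 1 is the lowest-numbered option available, probability 1; weight (1/4)·1 = 1/4 each.
The weights sum to 3/4.
So P(the car behind door 3 | the host opened door 1) = (1/4) / (3/4) = 1/3.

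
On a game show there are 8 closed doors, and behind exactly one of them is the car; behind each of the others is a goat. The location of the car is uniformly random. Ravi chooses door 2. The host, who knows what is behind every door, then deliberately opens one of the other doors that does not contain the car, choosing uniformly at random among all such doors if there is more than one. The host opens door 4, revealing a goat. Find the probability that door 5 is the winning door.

7/48

Consider each possible location of the car in turn.
If it is behind any of doors 1, 3, 5, 6, 7, and 8 (prior 1/8 each): the host has 6 equally likely choices, so probability 1/6; weight (1/8)·(1/6) = 1/48 each.
If it is behind door 2 (prior 1/8): the host has 7 equally likely choices, so probability 1/7; weight (1/8)·(1/7) = 1/56.
If it is behind door 4 (prior 1/8): the host opened door 4, so this case is ruled out; weight (1/8)·0 = 0.
The weights sum to 1/7.
So P(the car behind door 5 | the host opened door 4) = (1/48) / (1/7) = 7/48.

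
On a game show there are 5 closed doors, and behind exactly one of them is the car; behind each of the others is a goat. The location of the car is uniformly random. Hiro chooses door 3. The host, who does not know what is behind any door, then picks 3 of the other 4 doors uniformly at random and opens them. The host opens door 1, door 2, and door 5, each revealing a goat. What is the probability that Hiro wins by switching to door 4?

Consider each possible location of the car in turn.
If it is behind any of doors 1, 2, and 5 (prior 1/5 each): that door was opened and seen not to hold the prize — ruled out; weight (1/5)·0 = 0 each.
If it is behind either of doors 3 and 4 (prior 1/5 each): the host picks exactly this set with probability 1/4 regardless, and none is the prize; weight (1/5)·(1/4) = 1/20 each.
The weights sum to 1/10.
So P(the car behind door 4 | the host opened door 1, door 2, and door 5) = (1/20) / (1/10) = 1/2.

1/2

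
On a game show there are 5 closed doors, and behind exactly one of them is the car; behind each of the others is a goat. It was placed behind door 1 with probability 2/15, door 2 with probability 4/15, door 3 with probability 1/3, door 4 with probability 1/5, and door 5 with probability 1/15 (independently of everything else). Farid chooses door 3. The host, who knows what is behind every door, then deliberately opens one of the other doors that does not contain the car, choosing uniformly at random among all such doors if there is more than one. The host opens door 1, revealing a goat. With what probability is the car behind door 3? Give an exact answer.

Consider each possible location of the car in turn.
If it is behind door 1 (prior 2/15): the host opened door 1, so this case is ruled out; weight (2/15)·0 = 0.
If it is behind door 2 (prior 4/15): the host has 3 equally likely choices, so probability 1/3; weight (4/15)·(1/3) = 4/45.
If it is behind door 3 (prior 1/3): the host has 4 equally likely choices, so probability 1/4; weight (1/3)·(1/4) = 1/12.
If it is behind door 4 (prior 1/5): the host has 3 equally likely choices, so probability 1/3; weight (1/5)·(1/3) = 1/15.
If it is behind door 5 (prior 1/15): the host has 3 equally likely choices, so probability 1/3; weight (1/15)·(1/3) = 1/45.
The weights sum to 47/180.
So P(the car behind door 3 | the host opened door 1) = (1/12) / (47/180) = 15/47.

15/47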